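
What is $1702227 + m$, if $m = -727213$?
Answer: $975014$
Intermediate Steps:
$1702227 + m = 1702227 - 727213 = 975014$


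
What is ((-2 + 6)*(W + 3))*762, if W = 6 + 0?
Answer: 27432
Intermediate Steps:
W = 6
((-2 + 6)*(W + 3))*762 = ((-2 + 6)*(6 + 3))*762 = (4*9)*762 = 36*762 = 27432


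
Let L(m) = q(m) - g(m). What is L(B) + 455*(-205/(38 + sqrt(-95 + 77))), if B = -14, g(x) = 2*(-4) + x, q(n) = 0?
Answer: -1756143/731 + 279825*I*sqrt(2)/1462 ≈ -2402.4 + 270.68*I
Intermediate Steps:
g(x) = -8 + x
L(m) = 8 - m (L(m) = 0 - (-8 + m) = 0 + (8 - m) = 8 - m)
L(B) + 455*(-205/(38 + sqrt(-95 + 77))) = (8 - 1*(-14)) + 455*(-205/(38 + sqrt(-95 + 77))) = (8 + 14) + 455*(-205/(38 + sqrt(-18))) = 22 + 455*(-205/(38 + 3*I*sqrt(2))) = 22 - 93275/(38 + 3*I*sqrt(2))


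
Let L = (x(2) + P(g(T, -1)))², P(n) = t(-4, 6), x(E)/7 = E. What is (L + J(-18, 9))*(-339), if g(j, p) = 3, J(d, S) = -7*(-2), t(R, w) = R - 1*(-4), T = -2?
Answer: -71190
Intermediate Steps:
x(E) = 7*E
t(R, w) = 4 + R (t(R, w) = R + 4 = 4 + R)
J(d, S) = 14
P(n) = 0 (P(n) = 4 - 4 = 0)
L = 196 (L = (7*2 + 0)² = (14 + 0)² = 14² = 196)
(L + J(-18, 9))*(-339) = (196 + 14)*(-339) = 210*(-339) = -71190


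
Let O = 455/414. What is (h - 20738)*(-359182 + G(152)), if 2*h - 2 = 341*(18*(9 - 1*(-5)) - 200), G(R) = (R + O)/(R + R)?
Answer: 59625588113471/13984 ≈ 4.2638e+9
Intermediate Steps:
O = 455/414 (O = 455*(1/414) = 455/414 ≈ 1.0990)
G(R) = (455/414 + R)/(2*R) (G(R) = (R + 455/414)/(R + R) = (455/414 + R)/((2*R)) = (455/414 + R)*(1/(2*R)) = (455/414 + R)/(2*R))
h = 8867 (h = 1 + (341*(18*(9 - 1*(-5)) - 200))/2 = 1 + (341*(18*(9 + 5) - 200))/2 = 1 + (341*(18*14 - 200))/2 = 1 + (341*(252 - 200))/2 = 1 + (341*52)/2 = 1 + (½)*17732 = 1 + 8866 = 8867)
(h - 20738)*(-359182 + G(152)) = (8867 - 20738)*(-359182 + (1/828)*(455 + 414*152)/152) = -11871*(-359182 + (1/828)*(1/152)*(455 + 62928)) = -11871*(-359182 + (1/828)*(1/152)*63383) = -11871*(-359182 + 63383/125856) = -11871*(-45205146409/125856) = 59625588113471/13984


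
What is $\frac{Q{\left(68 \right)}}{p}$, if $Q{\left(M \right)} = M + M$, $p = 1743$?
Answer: $\frac{136}{1743} \approx 0.078026$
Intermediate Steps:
$Q{\left(M \right)} = 2 M$
$\frac{Q{\left(68 \right)}}{p} = \frac{2 \cdot 68}{1743} = 136 \cdot \frac{1}{1743} = \frac{136}{1743}$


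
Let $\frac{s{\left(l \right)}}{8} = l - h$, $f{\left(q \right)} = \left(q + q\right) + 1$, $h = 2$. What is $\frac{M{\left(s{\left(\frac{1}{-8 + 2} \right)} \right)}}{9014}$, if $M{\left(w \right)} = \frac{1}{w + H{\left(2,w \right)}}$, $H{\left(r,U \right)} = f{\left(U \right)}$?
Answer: $- \frac{1}{459714} \approx -2.1753 \cdot 10^{-6}$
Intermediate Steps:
$f{\left(q \right)} = 1 + 2 q$ ($f{\left(q \right)} = 2 q + 1 = 1 + 2 q$)
$H{\left(r,U \right)} = 1 + 2 U$
$s{\left(l \right)} = -16 + 8 l$ ($s{\left(l \right)} = 8 \left(l - 2\right) = 8 \left(-2 + l\right) = -16 + 8 l$)
$M{\left(w \right)} = \frac{1}{1 + 3 w}$ ($M{\left(w \right)} = \frac{1}{w + \left(1 + 2 w\right)} = \frac{1}{1 + 3 w}$)
$\frac{M{\left(s{\left(\frac{1}{-8 + 2} \right)} \right)}}{9014} = \frac{1}{\left(1 + 3 \left(-16 + \frac{8}{-8 + 2}\right)\right) 9014} = \frac{1}{1 + 3 \left(-16 + \frac{8}{-6}\right)} \frac{1}{9014} = \frac{1}{1 + 3 \left(-16 + 8 \left(- \frac{1}{6}\right)\right)} \frac{1}{9014} = \frac{1}{1 + 3 \left(-16 - \frac{4}{3}\right)} \frac{1}{9014} = \frac{1}{1 + 3 \left(- \frac{52}{3}\right)} \frac{1}{9014} = \frac{1}{1 - 52} \cdot \frac{1}{9014} = \frac{1}{-51} \cdot \frac{1}{9014} = \left(- \frac{1}{51}\right) \frac{1}{9014} = - \frac{1}{459714}$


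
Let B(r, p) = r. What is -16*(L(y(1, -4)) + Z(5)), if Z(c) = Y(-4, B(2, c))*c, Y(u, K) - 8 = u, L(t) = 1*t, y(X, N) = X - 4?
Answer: -272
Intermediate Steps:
y(X, N) = -4 + X
L(t) = t
Y(u, K) = 8 + u
Z(c) = 4*c (Z(c) = (8 - 4)*c = 4*c)
-16*(L(y(1, -4)) + Z(5)) = -16*((-4 + 1) + 4*5) = -16*(-3 + 20) = -16*17 = -272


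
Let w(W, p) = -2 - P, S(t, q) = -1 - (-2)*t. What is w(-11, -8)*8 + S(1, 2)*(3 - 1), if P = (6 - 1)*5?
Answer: -214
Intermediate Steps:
P = 25 (P = 5*5 = 25)
S(t, q) = -1 + 2*t
w(W, p) = -27 (w(W, p) = -2 - 1*25 = -2 - 25 = -27)
w(-11, -8)*8 + S(1, 2)*(3 - 1) = -27*8 + (-1 + 2*1)*(3 - 1) = -216 + (-1 + 2)*2 = -216 + 1*2 = -216 + 2 = -214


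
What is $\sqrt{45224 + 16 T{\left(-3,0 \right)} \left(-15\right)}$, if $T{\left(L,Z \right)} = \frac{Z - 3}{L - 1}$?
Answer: $2 \sqrt{11261} \approx 212.24$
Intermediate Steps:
$T{\left(L,Z \right)} = \frac{-3 + Z}{-1 + L}$
$\sqrt{45224 + 16 T{\left(-3,0 \right)} \left(-15\right)} = \sqrt{45224 + 16 \frac{-3 + 0}{-1 - 3} \left(-15\right)} = \sqrt{45224 + 16 \frac{1}{-4} \left(-3\right) \left(-15\right)} = \sqrt{45224 + 16 \left(\left(- \frac{1}{4}\right) \left(-3\right)\right) \left(-15\right)} = \sqrt{45224 + 16 \cdot \frac{3}{4} \left(-15\right)} = \sqrt{45224 + 12 \left(-15\right)} = \sqrt{45224 - 180} = \sqrt{45044} = 2 \sqrt{11261}$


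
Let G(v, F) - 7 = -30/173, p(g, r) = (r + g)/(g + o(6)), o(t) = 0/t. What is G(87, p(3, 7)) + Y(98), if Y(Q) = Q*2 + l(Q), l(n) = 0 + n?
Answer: 52043/173 ≈ 300.83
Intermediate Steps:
o(t) = 0
l(n) = n
p(g, r) = (g + r)/g (p(g, r) = (r + g)/(g + 0) = (g + r)/g)
Y(Q) = 3*Q (Y(Q) = Q*2 + Q = 2*Q + Q = 3*Q)
G(v, F) = 1181/173 (G(v, F) = 7 - 30/173 = 1181/173)
G(87, p(3, 7)) + Y(98) = 1181/173 + 3*98 = 1181/173 + 294 = 52043/173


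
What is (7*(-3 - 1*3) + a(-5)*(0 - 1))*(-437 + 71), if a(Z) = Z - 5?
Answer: 11712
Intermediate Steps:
a(Z) = -5 + Z
(7*(-3 - 1*3) + a(-5)*(0 - 1))*(-437 + 71) = (7*(-3 - 1*3) + (-5 - 5)*(0 - 1))*(-437 + 71) = (7*(-3 - 3) - 10*(-1))*(-366) = (7*(-6) + 10)*(-366) = (-42 + 10)*(-366) = -32*(-366) = 11712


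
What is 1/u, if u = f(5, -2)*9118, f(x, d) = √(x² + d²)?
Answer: √29/264422 ≈ 2.0366e-5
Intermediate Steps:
f(x, d) = √(d² + x²)
u = 9118*√29 (u = √((-2)² + 5²)*9118 = √(4 + 25)*9118 = √29*9118 = 9118*√29 ≈ 49102.)
1/u = 1/(9118*√29) = √29/264422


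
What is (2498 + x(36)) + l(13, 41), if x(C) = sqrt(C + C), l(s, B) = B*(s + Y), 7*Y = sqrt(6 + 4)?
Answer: 3031 + 6*sqrt(2) + 41*sqrt(10)/7 ≈ 3058.0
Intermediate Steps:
Y = sqrt(10)/7 (Y = sqrt(6 + 4)/7 = sqrt(10)/7 ≈ 0.45175)
l(s, B) = B*(s + sqrt(10)/7)
x(C) = sqrt(2)*sqrt(C) (x(C) = sqrt(2*C) = sqrt(2)*sqrt(C))
(2498 + x(36)) + l(13, 41) = (2498 + sqrt(2)*sqrt(36)) + (1/7)*41*(sqrt(10) + 7*13) = (2498 + sqrt(2)*6) + (1/7)*41*(sqrt(10) + 91) = (2498 + 6*sqrt(2)) + (1/7)*41*(91 + sqrt(10)) = (2498 + 6*sqrt(2)) + (533 + 41*sqrt(10)/7) = 3031 + 6*sqrt(2) + 41*sqrt(10)/7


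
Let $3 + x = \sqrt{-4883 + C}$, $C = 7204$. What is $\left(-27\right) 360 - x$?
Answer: $-9717 - \sqrt{2321} \approx -9765.2$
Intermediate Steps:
$x = -3 + \sqrt{2321}$ ($x = -3 + \sqrt{-4883 + 7204} = -3 + \sqrt{2321} \approx 45.177$)
$\left(-27\right) 360 - x = \left(-27\right) 360 - \left(-3 + \sqrt{2321}\right) = -9720 + \left(3 - \sqrt{2321}\right) = -9717 - \sqrt{2321}$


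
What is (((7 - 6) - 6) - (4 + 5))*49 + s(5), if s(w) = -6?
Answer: -692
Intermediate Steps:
(((7 - 6) - 6) - (4 + 5))*49 + s(5) = (((7 - 6) - 6) - (4 + 5))*49 - 6 = ((1 - 6) - 1*9)*49 - 6 = (-5 - 9)*49 - 6 = -14*49 - 6 = -686 - 6 = -692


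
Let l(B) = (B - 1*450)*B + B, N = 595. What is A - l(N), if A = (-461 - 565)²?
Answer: 965806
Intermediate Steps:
l(B) = B + B*(-450 + B) (l(B) = (B - 450)*B + B = (-450 + B)*B + B = B*(-450 + B) + B = B + B*(-450 + B))
A = 1052676 (A = (-1026)² = 1052676)
A - l(N) = 1052676 - 595*(-449 + 595) = 1052676 - 595*146 = 1052676 - 1*86870 = 1052676 - 86870 = 965806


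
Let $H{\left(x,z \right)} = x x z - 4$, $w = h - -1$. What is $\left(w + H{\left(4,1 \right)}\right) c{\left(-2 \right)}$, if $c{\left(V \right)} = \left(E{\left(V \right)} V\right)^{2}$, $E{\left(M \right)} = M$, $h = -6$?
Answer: $112$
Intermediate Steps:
$w = -5$ ($w = -6 - -1 = -6 + 1 = -5$)
$H{\left(x,z \right)} = -4 + z x^{2}$ ($H{\left(x,z \right)} = x^{2} z - 4 = z x^{2} - 4 = -4 + z x^{2}$)
$c{\left(V \right)} = V^{4}$ ($c{\left(V \right)} = \left(V V\right)^{2} = \left(V^{2}\right)^{2} = V^{4}$)
$\left(w + H{\left(4,1 \right)}\right) c{\left(-2 \right)} = \left(-5 - \left(4 - 4^{2}\right)\right) \left(-2\right)^{4} = \left(-5 + \left(-4 + 1 \cdot 16\right)\right) 16 = \left(-5 + \left(-4 + 16\right)\right) 16 = \left(-5 + 12\right) 16 = 7 \cdot 16 = 112$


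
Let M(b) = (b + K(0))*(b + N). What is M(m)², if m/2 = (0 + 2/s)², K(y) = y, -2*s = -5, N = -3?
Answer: 1893376/390625 ≈ 4.8470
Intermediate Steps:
s = 5/2 (s = -½*(-5) = 5/2 ≈ 2.5000)
m = 32/25 (m = 2*(0 + 2/(5/2))² = 2*(0 + 2*(⅖))² = 2*(0 + ⅘)² = 2*(⅘)² = 2*(16/25) = 32/25 ≈ 1.2800)
M(b) = b*(-3 + b) (M(b) = (b + 0)*(b - 3) = b*(-3 + b))
M(m)² = (32*(-3 + 32/25)/25)² = ((32/25)*(-43/25))² = (-1376/625)² = 1893376/390625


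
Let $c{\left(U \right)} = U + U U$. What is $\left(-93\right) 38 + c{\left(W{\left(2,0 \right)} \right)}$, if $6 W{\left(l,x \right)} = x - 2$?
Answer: $- \frac{31808}{9} \approx -3534.2$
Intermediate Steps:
$W{\left(l,x \right)} = - \frac{1}{3} + \frac{x}{6}$ ($W{\left(l,x \right)} = \frac{x - 2}{6} = \frac{-2 + x}{6} = - \frac{1}{3} + \frac{x}{6}$)
$c{\left(U \right)} = U + U^{2}$
$\left(-93\right) 38 + c{\left(W{\left(2,0 \right)} \right)} = \left(-93\right) 38 + \left(- \frac{1}{3} + \frac{1}{6} \cdot 0\right) \left(1 + \left(- \frac{1}{3} + \frac{1}{6} \cdot 0\right)\right) = -3534 + \left(- \frac{1}{3} + 0\right) \left(1 + \left(- \frac{1}{3} + 0\right)\right) = -3534 - \frac{1 - \frac{1}{3}}{3} = -3534 - \frac{2}{9} = - \frac{31808}{9}$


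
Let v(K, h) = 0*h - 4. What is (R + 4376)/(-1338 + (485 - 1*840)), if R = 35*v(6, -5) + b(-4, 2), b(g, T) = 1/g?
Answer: -16943/6772 ≈ -2.5019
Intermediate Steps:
v(K, h) = -4 (v(K, h) = 0 - 4 = -4)
R = -561/4 (R = 35*(-4) + 1/(-4) = -140 - ¼ = -561/4 ≈ -140.25)
(R + 4376)/(-1338 + (485 - 1*840)) = (-561/4 + 4376)/(-1338 + (485 - 1*840)) = 16943/(4*(-1338 + (485 - 840))) = 16943/(4*(-1338 - 355)) = (16943/4)/(-1693) = (16943/4)*(-1/1693) = -16943/6772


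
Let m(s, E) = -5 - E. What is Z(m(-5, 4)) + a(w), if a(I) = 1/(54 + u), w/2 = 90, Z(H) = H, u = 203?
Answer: -2312/257 ≈ -8.9961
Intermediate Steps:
w = 180 (w = 2*90 = 180)
a(I) = 1/257 (a(I) = 1/(54 + 203) = 1/257)
Z(m(-5, 4)) + a(w) = (-5 - 1*4) + 1/257 = (-5 - 4) + 1/257 = -9 + 1/257 = -2312/257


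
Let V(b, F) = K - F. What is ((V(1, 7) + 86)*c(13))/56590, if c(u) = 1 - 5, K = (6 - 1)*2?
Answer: -178/28295 ≈ -0.0062909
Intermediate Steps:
K = 10 (K = 5*2 = 10)
c(u) = -4
V(b, F) = 10 - F
((V(1, 7) + 86)*c(13))/56590 = (((10 - 1*7) + 86)*(-4))/56590 = (((10 - 7) + 86)*(-4))*(1/56590) = ((3 + 86)*(-4))*(1/56590) = (89*(-4))*(1/56590) = -356*1/56590 = -178/28295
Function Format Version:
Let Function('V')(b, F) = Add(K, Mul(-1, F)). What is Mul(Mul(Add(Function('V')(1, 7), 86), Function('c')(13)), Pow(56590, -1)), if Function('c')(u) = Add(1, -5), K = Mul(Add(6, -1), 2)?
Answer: Rational(-178, 28295) ≈ -0.0062909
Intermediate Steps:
K = 10 (K = Mul(5, 2) = 10)
Function('c')(u) = -4
Function('V')(b, F) = Add(10, Mul(-1, F))
Mul(Mul(Add(Function('V')(1, 7), 86), Function('c')(13)), Pow(56590, -1)) = Mul(Mul(Add(Add(10, Mul(-1, 7)), 86), -4), Pow(56590, -1)) = Mul(Mul(Add(Add(10, -7), 86), -4), Rational(1, 56590)) = Mul(Mul(Add(3, 86), -4), Rational(1, 56590)) = Mul(Mul(89, -4), Rational(1, 56590)) = Mul(-356, Rational(1, 56590)) = Rational(-178, 28295)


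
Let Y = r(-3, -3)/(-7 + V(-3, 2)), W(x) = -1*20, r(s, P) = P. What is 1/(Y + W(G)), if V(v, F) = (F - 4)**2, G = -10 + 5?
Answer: -1/19 ≈ -0.052632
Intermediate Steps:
G = -5
V(v, F) = (-4 + F)**2
W(x) = -20
Y = 1 (Y = -3/(-7 + (-4 + 2)**2) = -3/(-7 + (-2)**2) = -3/(-7 + 4) = -3/(-3) = -3*(-1/3) = 1)
1/(Y + W(G)) = 1/(1 - 20) = 1/(-19) = -1/19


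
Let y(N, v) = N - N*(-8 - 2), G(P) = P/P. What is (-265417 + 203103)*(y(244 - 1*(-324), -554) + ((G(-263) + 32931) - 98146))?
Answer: 3674407324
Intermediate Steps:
G(P) = 1
y(N, v) = 11*N (y(N, v) = N - N*(-10) = N - (-10)*N = N + 10*N = 11*N)
(-265417 + 203103)*(y(244 - 1*(-324), -554) + ((G(-263) + 32931) - 98146)) = (-265417 + 203103)*(11*(244 - 1*(-324)) + ((1 + 32931) - 98146)) = -62314*(11*(244 + 324) + (32932 - 98146)) = -62314*(11*568 - 65214) = -62314*(6248 - 65214) = -62314*(-58966) = 3674407324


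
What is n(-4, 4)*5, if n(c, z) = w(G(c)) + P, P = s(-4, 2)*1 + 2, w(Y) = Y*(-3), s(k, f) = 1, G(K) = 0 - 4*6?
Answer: 375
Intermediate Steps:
G(K) = -24 (G(K) = 0 - 24 = -24)
w(Y) = -3*Y
P = 3 (P = 1*1 + 2 = 1 + 2 = 3)
n(c, z) = 75 (n(c, z) = -3*(-24) + 3 = 72 + 3 = 75)
n(-4, 4)*5 = 75*5 = 375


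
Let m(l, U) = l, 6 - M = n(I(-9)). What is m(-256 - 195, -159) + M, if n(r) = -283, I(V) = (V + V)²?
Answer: -162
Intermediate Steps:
I(V) = 4*V² (I(V) = (2*V)² = 4*V²)
M = 289 (M = 6 - 1*(-283) = 6 + 283 = 289)
m(-256 - 195, -159) + M = (-256 - 195) + 289 = -451 + 289 = -162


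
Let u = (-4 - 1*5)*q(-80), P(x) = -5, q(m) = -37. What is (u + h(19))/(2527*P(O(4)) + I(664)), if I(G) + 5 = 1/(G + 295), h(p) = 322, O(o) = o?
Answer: -628145/12121759 ≈ -0.051820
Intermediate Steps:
u = 333 (u = (-4 - 1*5)*(-37) = (-4 - 5)*(-37) = -9*(-37) = 333)
I(G) = -5 + 1/(295 + G) (I(G) = -5 + 1/(G + 295) = -5 + 1/(295 + G))
(u + h(19))/(2527*P(O(4)) + I(664)) = (333 + 322)/(2527*(-5) + (-1474 - 5*664)/(295 + 664)) = 655/(-12635 + (-1474 - 3320)/959) = 655/(-12635 + (1/959)*(-4794)) = 655/(-12635 - 4794/959) = 655/(-12121759/959) = 655*(-959/12121759) = -628145/12121759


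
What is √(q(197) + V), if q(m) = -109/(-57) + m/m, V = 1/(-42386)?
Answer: √16999035976038/2416002 ≈ 1.7065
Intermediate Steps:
V = -1/42386 ≈ -2.3593e-5
q(m) = 166/57 (q(m) = -109*(-1/57) + 1 = 109/57 + 1 = 166/57)
√(q(197) + V) = √(166/57 - 1/42386) = √(7036019/2416002) = √16999035976038/2416002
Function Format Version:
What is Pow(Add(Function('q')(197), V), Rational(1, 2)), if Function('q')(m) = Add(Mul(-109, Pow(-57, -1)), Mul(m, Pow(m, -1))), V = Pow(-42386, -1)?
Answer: Mul(Rational(1, 2416002), Pow(16999035976038, Rational(1, 2))) ≈ 1.7065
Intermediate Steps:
V = Rational(-1, 42386) ≈ -2.3593e-5
Function('q')(m) = Rational(166, 57) (Function('q')(m) = Add(Mul(-109, Rational(-1, 57)), 1) = Add(Rational(109, 57), 1) = Rational(166, 57))
Pow(Add(Function('q')(197), V), Rational(1, 2)) = Pow(Add(Rational(166, 57), Rational(-1, 42386)), Rational(1, 2)) = Pow(Rational(7036019, 2416002), Rational(1, 2)) = Mul(Rational(1, 2416002), Pow(16999035976038, Rational(1, 2)))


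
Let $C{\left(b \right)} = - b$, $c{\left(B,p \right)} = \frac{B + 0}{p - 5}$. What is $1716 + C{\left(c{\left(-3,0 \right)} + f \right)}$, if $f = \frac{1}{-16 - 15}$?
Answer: $\frac{265892}{155} \approx 1715.4$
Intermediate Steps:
$c{\left(B,p \right)} = \frac{B}{-5 + p}$
$f = - \frac{1}{31}$ ($f = \frac{1}{-31} = - \frac{1}{31} \approx -0.032258$)
$1716 + C{\left(c{\left(-3,0 \right)} + f \right)} = 1716 - \left(- \frac{3}{-5 + 0} - \frac{1}{31}\right) = 1716 - \left(- \frac{3}{-5} - \frac{1}{31}\right) = 1716 - \left(\left(-3\right) \left(- \frac{1}{5}\right) - \frac{1}{31}\right) = 1716 - \left(\frac{3}{5} - \frac{1}{31}\right) = 1716 - \frac{88}{155} = \frac{265892}{155}$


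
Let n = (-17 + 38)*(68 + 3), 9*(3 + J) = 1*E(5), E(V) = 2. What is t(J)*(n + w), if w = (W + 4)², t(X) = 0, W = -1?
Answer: 0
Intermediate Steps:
J = -25/9 (J = -3 + (1*2)/9 = -3 + (⅑)*2 = -3 + 2/9 = -25/9 ≈ -2.7778)
n = 1491 (n = 21*71 = 1491)
w = 9 (w = (-1 + 4)² = 3² = 9)
t(J)*(n + w) = 0*(1491 + 9) = 0*1500 = 0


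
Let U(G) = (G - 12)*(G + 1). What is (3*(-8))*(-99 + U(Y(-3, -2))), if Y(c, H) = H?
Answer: 2040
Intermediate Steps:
U(G) = (1 + G)*(-12 + G) (U(G) = (-12 + G)*(1 + G) = (1 + G)*(-12 + G))
(3*(-8))*(-99 + U(Y(-3, -2))) = (3*(-8))*(-99 + (-12 + (-2)² - 11*(-2))) = -24*(-99 + (-12 + 4 + 22)) = -24*(-99 + 14) = -24*(-85) = 2040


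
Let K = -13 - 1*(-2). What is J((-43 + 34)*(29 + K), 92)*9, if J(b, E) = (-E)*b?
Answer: 134136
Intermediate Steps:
K = -11 (K = -13 + 2 = -11)
J(b, E) = -E*b
J((-43 + 34)*(29 + K), 92)*9 = -1*92*(-43 + 34)*(29 - 11)*9 = -1*92*(-9*18)*9 = -1*92*(-162)*9 = 14904*9 = 134136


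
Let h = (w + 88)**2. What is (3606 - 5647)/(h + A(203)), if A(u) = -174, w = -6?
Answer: -2041/6550 ≈ -0.31160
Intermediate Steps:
h = 6724 (h = (-6 + 88)**2 = 82**2 = 6724)
(3606 - 5647)/(h + A(203)) = (3606 - 5647)/(6724 - 174) = -2041/6550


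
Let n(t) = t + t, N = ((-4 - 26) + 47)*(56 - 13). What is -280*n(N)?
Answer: -409360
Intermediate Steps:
N = 731 (N = (-30 + 47)*43 = 17*43 = 731)
n(t) = 2*t
-280*n(N) = -560*731 = -280*1462 = -409360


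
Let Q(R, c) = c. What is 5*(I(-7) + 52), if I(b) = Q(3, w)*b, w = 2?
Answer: 190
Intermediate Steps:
I(b) = 2*b
5*(I(-7) + 52) = 5*(2*(-7) + 52) = 5*(-14 + 52) = 5*38 = 190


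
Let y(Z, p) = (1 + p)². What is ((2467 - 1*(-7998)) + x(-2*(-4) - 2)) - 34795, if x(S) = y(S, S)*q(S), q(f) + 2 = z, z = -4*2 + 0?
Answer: -24820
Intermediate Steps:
z = -8 (z = -8 + 0 = -8)
q(f) = -10 (q(f) = -2 - 8 = -10)
x(S) = -10*(1 + S)² (x(S) = (1 + S)²*(-10) = -10*(1 + S)²)
((2467 - 1*(-7998)) + x(-2*(-4) - 2)) - 34795 = ((2467 - 1*(-7998)) - 10*(1 + (-2*(-4) - 2))²) - 34795 = ((2467 + 7998) - 10*(1 + (8 - 2))²) - 34795 = (10465 - 10*(1 + 6)²) - 34795 = (10465 - 10*7²) - 34795 = (10465 - 10*49) - 34795 = (10465 - 490) - 34795 = 9975 - 34795 = -24820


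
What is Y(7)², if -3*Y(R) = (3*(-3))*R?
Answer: 441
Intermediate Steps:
Y(R) = 3*R (Y(R) = -3*(-3)*R/3 = -(-3)*R = 3*R)
Y(7)² = (3*7)² = 21² = 441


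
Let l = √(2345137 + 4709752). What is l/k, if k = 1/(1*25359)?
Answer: 25359*√7054889 ≈ 6.7356e+7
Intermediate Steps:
l = √7054889 ≈ 2656.1
k = 1/25359 ≈ 3.9434e-5
l/k = √7054889/(1/25359) = √7054889*25359 = 25359*√7054889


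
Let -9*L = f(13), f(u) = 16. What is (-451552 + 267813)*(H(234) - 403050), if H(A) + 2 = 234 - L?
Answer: 666117448694/9 ≈ 7.4013e+10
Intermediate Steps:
L = -16/9 (L = -1/9*16 = -16/9 ≈ -1.7778)
H(A) = 2104/9 (H(A) = -2 + (234 - 1*(-16/9)) = -2 + (234 + 16/9) = -2 + 2122/9 = 2104/9)
(-451552 + 267813)*(H(234) - 403050) = (-451552 + 267813)*(2104/9 - 403050) = -183739*(-3625346/9) = 666117448694/9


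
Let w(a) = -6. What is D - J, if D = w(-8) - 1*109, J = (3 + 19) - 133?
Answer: -4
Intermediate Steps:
J = -111 (J = 22 - 133 = -111)
D = -115 (D = -6 - 1*109 = -6 - 109 = -115)
D - J = -115 - 1*(-111) = -115 + 111 = -4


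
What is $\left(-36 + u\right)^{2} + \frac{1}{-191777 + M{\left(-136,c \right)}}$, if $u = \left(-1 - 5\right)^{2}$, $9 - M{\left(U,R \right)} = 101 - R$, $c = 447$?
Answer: $- \frac{1}{191422} \approx -5.2241 \cdot 10^{-6}$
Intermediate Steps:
$M{\left(U,R \right)} = -92 + R$ ($M{\left(U,R \right)} = 9 - \left(101 - R\right) = 9 + \left(-101 + R\right) = -92 + R$)
$u = 36$ ($u = \left(-6\right)^{2} = 36$)
$\left(-36 + u\right)^{2} + \frac{1}{-191777 + M{\left(-136,c \right)}} = \left(-36 + 36\right)^{2} + \frac{1}{-191777 + \left(-92 + 447\right)} = 0^{2} + \frac{1}{-191777 + 355} = 0 + \frac{1}{-191422} = 0 - \frac{1}{191422} = - \frac{1}{191422}$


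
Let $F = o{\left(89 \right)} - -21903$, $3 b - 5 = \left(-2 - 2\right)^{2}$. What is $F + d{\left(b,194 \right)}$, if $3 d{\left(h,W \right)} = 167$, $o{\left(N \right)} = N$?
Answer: $\frac{66143}{3} \approx 22048.0$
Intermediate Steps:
$b = 7$ ($b = \frac{5}{3} + \frac{\left(-2 - 2\right)^{2}}{3} = \frac{5}{3} + \frac{\left(-4\right)^{2}}{3} = \frac{5}{3} + \frac{1}{3} \cdot 16 = \frac{5}{3} + \frac{16}{3} = 7$)
$d{\left(h,W \right)} = \frac{167}{3}$ ($d{\left(h,W \right)} = \frac{1}{3} \cdot 167 = \frac{167}{3}$)
$F = 21992$ ($F = 89 - -21903 = 89 + 21903 = 21992$)
$F + d{\left(b,194 \right)} = 21992 + \frac{167}{3} = \frac{66143}{3}$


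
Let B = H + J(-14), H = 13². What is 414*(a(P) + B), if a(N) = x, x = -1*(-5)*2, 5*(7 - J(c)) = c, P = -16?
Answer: 390816/5 ≈ 78163.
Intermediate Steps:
J(c) = 7 - c/5
x = 10 (x = 5*2 = 10)
H = 169
a(N) = 10
B = 894/5 (B = 169 + (7 - ⅕*(-14)) = 169 + (7 + 14/5) = 169 + 49/5 = 894/5 ≈ 178.80)
414*(a(P) + B) = 414*(10 + 894/5) = 414*(944/5) = 390816/5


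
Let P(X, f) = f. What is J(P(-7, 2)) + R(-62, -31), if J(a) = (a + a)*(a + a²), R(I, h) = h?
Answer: -7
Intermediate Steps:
J(a) = 2*a*(a + a²) (J(a) = (2*a)*(a + a²) = 2*a*(a + a²))
J(P(-7, 2)) + R(-62, -31) = 2*2²*(1 + 2) - 31 = 2*4*3 - 31 = 24 - 31 = -7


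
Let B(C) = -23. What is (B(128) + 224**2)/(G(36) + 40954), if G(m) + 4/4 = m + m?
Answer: 50153/41025 ≈ 1.2225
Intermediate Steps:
G(m) = -1 + 2*m (G(m) = -1 + (m + m) = -1 + 2*m)
(B(128) + 224**2)/(G(36) + 40954) = (-23 + 224**2)/((-1 + 2*36) + 40954) = (-23 + 50176)/((-1 + 72) + 40954) = 50153/(71 + 40954) = 50153/41025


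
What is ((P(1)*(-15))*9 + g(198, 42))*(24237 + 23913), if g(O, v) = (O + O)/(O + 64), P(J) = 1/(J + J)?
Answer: -416232675/131 ≈ -3.1773e+6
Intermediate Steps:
P(J) = 1/(2*J)
g(O, v) = 2*O/(64 + O) (g(O, v) = (2*O)/(64 + O) = 2*O/(64 + O))
((P(1)*(-15))*9 + g(198, 42))*(24237 + 23913) = ((((½)/1)*(-15))*9 + 2*198/(64 + 198))*(24237 + 23913) = ((((½)*1)*(-15))*9 + 2*198/262)*48150 = (((½)*(-15))*9 + 2*198*(1/262))*48150 = (-15/2*9 + 198/131)*48150 = (-135/2 + 198/131)*48150 = -17289/262*48150 = -416232675/131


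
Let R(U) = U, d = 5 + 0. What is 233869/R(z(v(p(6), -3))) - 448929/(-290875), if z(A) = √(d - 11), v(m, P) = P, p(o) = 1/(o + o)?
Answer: 34533/22375 - 233869*I*√6/6 ≈ 1.5434 - 95477.0*I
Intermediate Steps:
p(o) = 1/(2*o)
d = 5
z(A) = I*√6 (z(A) = √(5 - 11) = √(-6) = I*√6)
233869/R(z(v(p(6), -3))) - 448929/(-290875) = 233869/((I*√6)) - 448929/(-290875) = 233869*(-I*√6/6) - 448929*(-1/290875) = -233869*I*√6/6 + 34533/22375 = 34533/22375 - 233869*I*√6/6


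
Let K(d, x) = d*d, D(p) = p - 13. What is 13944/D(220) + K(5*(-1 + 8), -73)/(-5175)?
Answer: 13895/207 ≈ 67.126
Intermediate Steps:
D(p) = -13 + p
K(d, x) = d²
13944/D(220) + K(5*(-1 + 8), -73)/(-5175) = 13944/(-13 + 220) + (5*(-1 + 8))²/(-5175) = 13944/207 + (5*7)²*(-1/5175) = 13944*(1/207) + 35²*(-1/5175) = 4648/69 + 1225*(-1/5175) = 4648/69 - 49/207 = 13895/207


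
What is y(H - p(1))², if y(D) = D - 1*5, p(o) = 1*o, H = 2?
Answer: 16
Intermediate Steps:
p(o) = o
y(D) = -5 + D (y(D) = D - 5 = -5 + D)
y(H - p(1))² = (-5 + (2 - 1*1))² = (-5 + (2 - 1))² = (-5 + 1)² = (-4)² = 16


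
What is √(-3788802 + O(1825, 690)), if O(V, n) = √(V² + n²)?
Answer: √(-3788802 + 65*√901) ≈ 1946.0*I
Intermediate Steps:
√(-3788802 + O(1825, 690)) = √(-3788802 + √(1825² + 690²)) = √(-3788802 + √(3330625 + 476100)) = √(-3788802 + √3806725) = √(-3788802 + 65*√901)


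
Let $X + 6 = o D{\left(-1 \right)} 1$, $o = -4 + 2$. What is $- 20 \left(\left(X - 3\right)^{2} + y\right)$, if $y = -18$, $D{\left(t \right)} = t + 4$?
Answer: $-4140$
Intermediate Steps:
$D{\left(t \right)} = 4 + t$
$o = -2$
$X = -12$ ($X = -6 + - 2 \left(4 - 1\right) 1 = -6 + \left(-2\right) 3 \cdot 1 = -6 - 6 = -12$)
$- 20 \left(\left(X - 3\right)^{2} + y\right) = - 20 \left(\left(-12 - 3\right)^{2} - 18\right) = - 20 \left(\left(-15\right)^{2} - 18\right) = - 20 \left(225 - 18\right) = \left(-20\right) 207 = -4140$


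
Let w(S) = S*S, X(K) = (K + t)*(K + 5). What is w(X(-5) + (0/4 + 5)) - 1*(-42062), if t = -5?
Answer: 42087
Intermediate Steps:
X(K) = (-5 + K)*(5 + K) (X(K) = (K - 5)*(K + 5) = (-5 + K)*(5 + K))
w(S) = S**2
w(X(-5) + (0/4 + 5)) - 1*(-42062) = ((-25 + (-5)**2) + (0/4 + 5))**2 - 1*(-42062) = ((-25 + 25) + ((1/4)*0 + 5))**2 + 42062 = (0 + (0 + 5))**2 + 42062 = (0 + 5)**2 + 42062 = 5**2 + 42062 = 25 + 42062 = 42087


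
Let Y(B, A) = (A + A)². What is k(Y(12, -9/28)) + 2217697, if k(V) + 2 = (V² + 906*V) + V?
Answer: 85209377213/38416 ≈ 2.2181e+6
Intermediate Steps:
Y(B, A) = 4*A² (Y(B, A) = (2*A)² = 4*A²)
k(V) = -2 + V² + 907*V (k(V) = -2 + ((V² + 906*V) + V) = -2 + (V² + 907*V) = -2 + V² + 907*V)
k(Y(12, -9/28)) + 2217697 = (-2 + (4*(-9/28)²)² + 907*(4*(-9/28)²)) + 2217697 = (-2 + (4*(81/784))² + 907*(4*(81/784))) + 2217697 = (-2 + (81/196)² + 907*(81/196)) + 2217697 = (-2 + 6561/38416 + 73467/196) + 2217697 = 14329261/38416 + 2217697 = 85209377213/38416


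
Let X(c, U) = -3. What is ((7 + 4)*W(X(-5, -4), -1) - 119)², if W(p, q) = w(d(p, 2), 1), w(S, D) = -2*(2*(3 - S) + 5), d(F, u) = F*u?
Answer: 390625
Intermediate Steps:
w(S, D) = -22 + 4*S (w(S, D) = -2*((6 - 2*S) + 5) = -2*(11 - 2*S) = -22 + 4*S)
W(p, q) = -22 + 8*p (W(p, q) = -22 + 4*(p*2) = -22 + 4*(2*p) = -22 + 8*p)
((7 + 4)*W(X(-5, -4), -1) - 119)² = ((7 + 4)*(-22 + 8*(-3)) - 119)² = (11*(-22 - 24) - 119)² = (11*(-46) - 119)² = (-506 - 119)² = (-625)² = 390625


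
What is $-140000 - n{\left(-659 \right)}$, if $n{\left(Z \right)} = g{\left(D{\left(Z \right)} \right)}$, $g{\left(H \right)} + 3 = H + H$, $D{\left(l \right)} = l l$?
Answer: $-1008559$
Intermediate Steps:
$D{\left(l \right)} = l^{2}$
$g{\left(H \right)} = -3 + 2 H$ ($g{\left(H \right)} = -3 + \left(H + H\right) = -3 + 2 H$)
$n{\left(Z \right)} = -3 + 2 Z^{2}$
$-140000 - n{\left(-659 \right)} = -140000 - \left(-3 + 2 \left(-659\right)^{2}\right) = -140000 - \left(-3 + 2 \cdot 434281\right) = -140000 - \left(-3 + 868562\right) = -140000 - 868559 = -1008559$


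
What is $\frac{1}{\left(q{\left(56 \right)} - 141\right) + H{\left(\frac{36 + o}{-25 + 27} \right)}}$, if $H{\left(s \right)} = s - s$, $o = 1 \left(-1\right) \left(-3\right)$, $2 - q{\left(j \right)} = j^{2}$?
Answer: $- \frac{1}{3275} \approx -0.00030534$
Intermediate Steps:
$q{\left(j \right)} = 2 - j^{2}$
$o = 3$ ($o = \left(-1\right) \left(-3\right) = 3$)
$H{\left(s \right)} = 0$
$\frac{1}{\left(q{\left(56 \right)} - 141\right) + H{\left(\frac{36 + o}{-25 + 27} \right)}} = \frac{1}{\left(\left(2 - 56^{2}\right) - 141\right) + 0} = \frac{1}{\left(\left(2 - 3136\right) - 141\right) + 0} = \frac{1}{\left(-3134 - 141\right) + 0} = \frac{1}{-3275 + 0} = \frac{1}{-3275} = - \frac{1}{3275}$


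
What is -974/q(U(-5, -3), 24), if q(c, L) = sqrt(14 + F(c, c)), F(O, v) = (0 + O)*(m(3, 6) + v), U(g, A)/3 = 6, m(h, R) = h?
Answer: -487*sqrt(2)/14 ≈ -49.194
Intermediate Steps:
U(g, A) = 18 (U(g, A) = 3*6 = 18)
F(O, v) = O*(3 + v) (F(O, v) = (0 + O)*(3 + v) = O*(3 + v))
q(c, L) = sqrt(14 + c*(3 + c))
-974/q(U(-5, -3), 24) = -974/sqrt(14 + 18*(3 + 18)) = -974/sqrt(14 + 18*21) = -974/sqrt(14 + 378) = -974*sqrt(2)/28 = -487*sqrt(2)/14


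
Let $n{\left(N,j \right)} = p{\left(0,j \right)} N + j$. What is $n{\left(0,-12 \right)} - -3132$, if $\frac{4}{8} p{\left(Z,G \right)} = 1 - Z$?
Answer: $3120$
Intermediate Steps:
$p{\left(Z,G \right)} = 2 - 2 Z$ ($p{\left(Z,G \right)} = 2 \left(1 - Z\right) = 2 - 2 Z$)
$n{\left(N,j \right)} = j + 2 N$ ($n{\left(N,j \right)} = \left(2 - 0\right) N + j = \left(2 + 0\right) N + j = 2 N + j = j + 2 N$)
$n{\left(0,-12 \right)} - -3132 = \left(-12 + 2 \cdot 0\right) - -3132 = \left(-12 + 0\right) + 3132 = -12 + 3132 = 3120$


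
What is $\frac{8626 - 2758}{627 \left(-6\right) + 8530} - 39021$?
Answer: $- \frac{46511565}{1192} \approx -39020.0$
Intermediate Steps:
$\frac{8626 - 2758}{627 \left(-6\right) + 8530} - 39021 = \frac{5868}{-3762 + 8530} - 39021 = \frac{5868}{4768} - 39021 = 5868 \cdot \frac{1}{4768} - 39021 = \frac{1467}{1192} - 39021 = - \frac{46511565}{1192}$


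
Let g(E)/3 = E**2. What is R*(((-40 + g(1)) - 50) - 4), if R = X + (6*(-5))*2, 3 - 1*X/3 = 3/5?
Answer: 24024/5 ≈ 4804.8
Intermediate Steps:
X = 36/5 (X = 9 - 9/5 = 36/5 ≈ 7.2000)
g(E) = 3*E**2
R = -264/5 (R = 36/5 + (6*(-5))*2 = 36/5 - 30*2 = 36/5 - 60 = -264/5 ≈ -52.800)
R*(((-40 + g(1)) - 50) - 4) = -264*(((-40 + 3*1**2) - 50) - 4)/5 = -264*(((-40 + 3*1) - 50) - 4)/5 = -264*(((-40 + 3) - 50) - 4)/5 = -264*((-37 - 50) - 4)/5 = -264*(-87 - 4)/5 = -264/5*(-91) = 24024/5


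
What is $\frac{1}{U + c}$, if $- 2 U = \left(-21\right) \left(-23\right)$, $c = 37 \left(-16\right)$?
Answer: $- \frac{2}{1667} \approx -0.0011998$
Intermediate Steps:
$c = -592$
$U = - \frac{483}{2}$ ($U = - \frac{\left(-21\right) \left(-23\right)}{2} = \left(- \frac{1}{2}\right) 483 = - \frac{483}{2} \approx -241.5$)
$\frac{1}{U + c} = \frac{1}{- \frac{483}{2} - 592} = \frac{1}{- \frac{1667}{2}} = - \frac{2}{1667}$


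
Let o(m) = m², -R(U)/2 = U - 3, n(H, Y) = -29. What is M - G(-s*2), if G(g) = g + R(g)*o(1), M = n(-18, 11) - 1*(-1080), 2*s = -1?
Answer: 1046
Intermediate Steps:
s = -½ (s = (½)*(-1) = -½ ≈ -0.50000)
M = 1051 (M = -29 - 1*(-1080) = -29 + 1080 = 1051)
R(U) = 6 - 2*U (R(U) = -2*(U - 3) = -2*(-3 + U) = 6 - 2*U)
G(g) = 6 - g (G(g) = g + (6 - 2*g)*1² = g + (6 - 2*g)*1 = g + (6 - 2*g) = 6 - g)
M - G(-s*2) = 1051 - (6 - (-1*(-½))*2) = 1051 - (6 - 2/2) = 1051 - (6 - 1*1) = 1051 - (6 - 1) = 1051 - 1*5 = 1051 - 5 = 1046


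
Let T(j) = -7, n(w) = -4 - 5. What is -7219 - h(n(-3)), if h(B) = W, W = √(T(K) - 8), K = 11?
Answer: -7219 - I*√15 ≈ -7219.0 - 3.873*I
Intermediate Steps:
n(w) = -9
W = I*√15 (W = √(-7 - 8) = √(-15) = I*√15 ≈ 3.873*I)
h(B) = I*√15
-7219 - h(n(-3)) = -7219 - I*√15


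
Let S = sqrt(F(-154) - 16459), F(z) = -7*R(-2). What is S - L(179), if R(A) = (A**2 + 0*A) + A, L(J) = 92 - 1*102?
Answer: 10 + 17*I*sqrt(57) ≈ 10.0 + 128.35*I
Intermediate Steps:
L(J) = -10 (L(J) = 92 - 102 = -10)
R(A) = A + A**2 (R(A) = (A**2 + 0) + A = A**2 + A = A + A**2)
F(z) = -14 (F(z) = -(-14)*(1 - 2) = -(-14)*(-1) = -7*2 = -14)
S = 17*I*sqrt(57) (S = sqrt(-14 - 16459) = sqrt(-16473) = 17*I*sqrt(57) ≈ 128.35*I)
S - L(179) = 17*I*sqrt(57) - 1*(-10) = 17*I*sqrt(57) + 10 = 10 + 17*I*sqrt(57)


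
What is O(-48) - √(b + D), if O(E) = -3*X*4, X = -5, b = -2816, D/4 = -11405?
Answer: 60 - 2*I*√12109 ≈ 60.0 - 220.08*I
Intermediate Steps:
D = -45620 (D = 4*(-11405) = -45620)
O(E) = 60 (O(E) = -3*(-5)*4 = 15*4 = 60)
O(-48) - √(b + D) = 60 - √(-2816 - 45620) = 60 - √(-48436) = 60 - 2*I*√12109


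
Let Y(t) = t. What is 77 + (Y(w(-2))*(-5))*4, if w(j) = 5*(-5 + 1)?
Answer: 477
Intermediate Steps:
w(j) = -20 (w(j) = 5*(-4) = -20)
77 + (Y(w(-2))*(-5))*4 = 77 - 20*(-5)*4 = 77 + 100*4 = 77 + 400 = 477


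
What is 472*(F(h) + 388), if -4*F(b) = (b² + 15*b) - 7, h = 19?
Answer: 107734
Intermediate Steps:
F(b) = 7/4 - 15*b/4 - b²/4 (F(b) = -((b² + 15*b) - 7)/4 = -(-7 + b² + 15*b)/4 = 7/4 - 15*b/4 - b²/4)
472*(F(h) + 388) = 472*((7/4 - 15/4*19 - ¼*19²) + 388) = 472*((7/4 - 285/4 - ¼*361) + 388) = 472*((7/4 - 285/4 - 361/4) + 388) = 472*(-639/4 + 388) = 472*(913/4) = 107734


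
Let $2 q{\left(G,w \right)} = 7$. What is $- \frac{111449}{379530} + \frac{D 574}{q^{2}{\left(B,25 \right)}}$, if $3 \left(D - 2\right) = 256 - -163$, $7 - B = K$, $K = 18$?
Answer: $\frac{17634713857}{2656710} \approx 6637.8$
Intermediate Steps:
$B = -11$ ($B = 7 - 18 = -11$)
$q{\left(G,w \right)} = \frac{7}{2}$ ($q{\left(G,w \right)} = \frac{1}{2} \cdot 7 = \frac{7}{2}$)
$D = \frac{425}{3}$ ($D = 2 + \frac{256 - -163}{3} = 2 + \frac{256 + 163}{3} = 2 + \frac{1}{3} \cdot 419 = 2 + \frac{419}{3} = \frac{425}{3} \approx 141.67$)
$- \frac{111449}{379530} + \frac{D 574}{q^{2}{\left(B,25 \right)}} = - \frac{111449}{379530} + \frac{\frac{425}{3} \cdot 574}{\left(\frac{7}{2}\right)^{2}} = \left(-111449\right) \frac{1}{379530} + \frac{243950}{3 \cdot \frac{49}{4}} = - \frac{111449}{379530} + \frac{243950}{3} \cdot \frac{4}{49} = - \frac{111449}{379530} + \frac{139400}{21} = \frac{17634713857}{2656710}$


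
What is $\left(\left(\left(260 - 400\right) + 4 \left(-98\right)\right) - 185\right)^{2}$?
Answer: $514089$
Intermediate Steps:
$\left(\left(\left(260 - 400\right) + 4 \left(-98\right)\right) - 185\right)^{2} = \left(\left(-140 - 392\right) + \left(-453 + 268\right)\right)^{2} = \left(-532 - 185\right)^{2} = \left(-717\right)^{2} = 514089$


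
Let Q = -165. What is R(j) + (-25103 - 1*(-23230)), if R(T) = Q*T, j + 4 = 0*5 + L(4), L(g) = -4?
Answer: -553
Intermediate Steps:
j = -8 (j = -4 + (0*5 - 4) = -4 + (0 - 4) = -4 - 4 = -8)
R(T) = -165*T
R(j) + (-25103 - 1*(-23230)) = -165*(-8) + (-25103 - 1*(-23230)) = 1320 + (-25103 + 23230) = 1320 - 1873 = -553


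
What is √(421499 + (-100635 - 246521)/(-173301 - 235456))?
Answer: √70425157968313543/408757 ≈ 649.23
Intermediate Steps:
√(421499 + (-100635 - 246521)/(-173301 - 235456)) = √(421499 - 347156/(-408757)) = √(421499 - 347156*(-1/408757)) = √(421499 + 347156/408757) = √(172291013899/408757) = √70425157968313543/408757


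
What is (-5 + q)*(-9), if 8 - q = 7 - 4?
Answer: 0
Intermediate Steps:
q = 5 (q = 8 - (7 - 4) = 8 - 1*3 = 8 - 3 = 5)
(-5 + q)*(-9) = (-5 + 5)*(-9) = 0*(-9) = 0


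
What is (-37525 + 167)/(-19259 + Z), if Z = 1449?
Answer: 18679/8905 ≈ 2.0976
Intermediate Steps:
(-37525 + 167)/(-19259 + Z) = (-37525 + 167)/(-19259 + 1449) = -37358/(-17810) = -37358*(-1/17810) = 18679/8905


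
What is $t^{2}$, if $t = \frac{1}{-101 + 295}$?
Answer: $\frac{1}{37636} \approx 2.657 \cdot 10^{-5}$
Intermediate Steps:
$t = \frac{1}{194} \approx 0.0051546$
$t^{2} = \left(\frac{1}{194}\right)^{2} = \frac{1}{37636}$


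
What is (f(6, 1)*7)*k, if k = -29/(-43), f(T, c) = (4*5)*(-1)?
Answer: -4060/43 ≈ -94.419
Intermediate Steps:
f(T, c) = -20 (f(T, c) = 20*(-1) = -20)
k = 29/43 (k = -29*(-1/43) = 29/43 ≈ 0.67442)
(f(6, 1)*7)*k = -20*7*(29/43) = -140*29/43 = -4060/43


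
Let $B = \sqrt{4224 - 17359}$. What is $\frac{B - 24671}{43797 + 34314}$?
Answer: $- \frac{24671}{78111} + \frac{i \sqrt{13135}}{78111} \approx -0.31585 + 0.0014672 i$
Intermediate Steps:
$B = i \sqrt{13135}$ ($B = \sqrt{-13135} = i \sqrt{13135} \approx 114.61 i$)
$\frac{B - 24671}{43797 + 34314} = \frac{i \sqrt{13135} - 24671}{43797 + 34314} = \frac{-24671 + i \sqrt{13135}}{78111} = \left(-24671 + i \sqrt{13135}\right) \frac{1}{78111} = - \frac{24671}{78111} + \frac{i \sqrt{13135}}{78111}$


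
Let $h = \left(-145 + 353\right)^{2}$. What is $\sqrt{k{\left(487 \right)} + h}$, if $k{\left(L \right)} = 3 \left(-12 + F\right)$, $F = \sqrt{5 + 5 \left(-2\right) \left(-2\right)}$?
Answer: $\sqrt{43243} \approx 207.95$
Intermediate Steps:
$F = 5$ ($F = \sqrt{5 - -20} = \sqrt{5 + 20} = \sqrt{25} = 5$)
$k{\left(L \right)} = -21$ ($k{\left(L \right)} = 3 \left(-12 + 5\right) = 3 \left(-7\right) = -21$)
$h = 43264$ ($h = 208^{2} = 43264$)
$\sqrt{k{\left(487 \right)} + h} = \sqrt{-21 + 43264} = \sqrt{43243}$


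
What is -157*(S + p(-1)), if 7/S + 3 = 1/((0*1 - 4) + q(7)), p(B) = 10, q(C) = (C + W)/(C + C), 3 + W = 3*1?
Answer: -28417/23 ≈ -1235.5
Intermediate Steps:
W = 0 (W = -3 + 3*1 = -3 + 3 = 0)
q(C) = 1/2 (q(C) = (C + 0)/(C + C) = C/((2*C)) = C*(1/(2*C)) = 1/2)
S = -49/23 (S = 7/(-3 + 1/((0*1 - 4) + 1/2)) = 7/(-3 + 1/((0 - 4) + 1/2)) = 7/(-3 + 1/(-4 + 1/2)) = 7/(-3 + 1/(-7/2)) = 7/(-3 - 2/7) = 7/(-23/7) = 7*(-7/23) = -49/23 ≈ -2.1304)
-157*(S + p(-1)) = -157*(-49/23 + 10) = -157*181/23 = -28417/23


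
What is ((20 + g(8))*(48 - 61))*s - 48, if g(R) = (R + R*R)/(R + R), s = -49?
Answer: 31117/2 ≈ 15559.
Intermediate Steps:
g(R) = (R + R**2)/(2*R) (g(R) = (R + R**2)/((2*R)) = (R + R**2)*(1/(2*R)) = (R + R**2)/(2*R))
((20 + g(8))*(48 - 61))*s - 48 = ((20 + (1/2 + (1/2)*8))*(48 - 61))*(-49) - 48 = ((20 + (1/2 + 4))*(-13))*(-49) - 48 = ((20 + 9/2)*(-13))*(-49) - 48 = ((49/2)*(-13))*(-49) - 48 = -637/2*(-49) - 48 = 31213/2 - 48 = 31117/2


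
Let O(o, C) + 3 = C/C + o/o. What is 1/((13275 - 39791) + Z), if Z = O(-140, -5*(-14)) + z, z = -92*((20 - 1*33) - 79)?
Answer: -1/18053 ≈ -5.5392e-5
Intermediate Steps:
O(o, C) = -1 (O(o, C) = -3 + (C/C + o/o) = -3 + (1 + 1) = -3 + 2 = -1)
z = 8464 (z = -92*((20 - 33) - 79) = -92*(-13 - 79) = -92*(-92) = 8464)
Z = 8463 (Z = -1 + 8464 = 8463)
1/((13275 - 39791) + Z) = 1/((13275 - 39791) + 8463) = 1/(-26516 + 8463) = 1/(-18053) = -1/18053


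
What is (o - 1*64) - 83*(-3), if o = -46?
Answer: 139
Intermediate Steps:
(o - 1*64) - 83*(-3) = (-46 - 1*64) - 83*(-3) = (-46 - 64) + 249 = -110 + 249 = 139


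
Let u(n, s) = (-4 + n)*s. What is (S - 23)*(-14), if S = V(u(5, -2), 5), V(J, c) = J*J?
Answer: 266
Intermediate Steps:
u(n, s) = s*(-4 + n)
V(J, c) = J²
S = 4 (S = (-2*(-4 + 5))² = (-2*1)² = (-2)² = 4)
(S - 23)*(-14) = (4 - 23)*(-14) = -19*(-14) = 266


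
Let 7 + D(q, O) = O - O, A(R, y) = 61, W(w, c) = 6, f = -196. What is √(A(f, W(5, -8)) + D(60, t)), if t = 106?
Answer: 3*√6 ≈ 7.3485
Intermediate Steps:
D(q, O) = -7 (D(q, O) = -7 + (O - O) = -7 + 0 = -7)
√(A(f, W(5, -8)) + D(60, t)) = √(61 - 7) = √54 = 3*√6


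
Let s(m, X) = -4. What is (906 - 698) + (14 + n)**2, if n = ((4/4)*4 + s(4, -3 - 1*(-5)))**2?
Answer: 404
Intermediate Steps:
n = 0 (n = ((4/4)*4 - 4)**2 = ((4*(1/4))*4 - 4)**2 = (1*4 - 4)**2 = (4 - 4)**2 = 0**2 = 0)
(906 - 698) + (14 + n)**2 = (906 - 698) + (14 + 0)**2 = 208 + 14**2 = 208 + 196 = 404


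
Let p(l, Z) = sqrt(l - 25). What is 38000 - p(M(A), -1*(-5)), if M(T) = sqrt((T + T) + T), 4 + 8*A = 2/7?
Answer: 38000 - sqrt(-4900 + 14*I*sqrt(273))/14 ≈ 38000.0 - 5.0014*I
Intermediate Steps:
A = -13/28 (A = -1/2 + (2/7)/8 = -1/2 + (2*(1/7))/8 = -1/2 + (1/8)*(2/7) = -1/2 + 1/28 = -13/28 ≈ -0.46429)
M(T) = sqrt(3)*sqrt(T) (M(T) = sqrt(2*T + T) = sqrt(3*T) = sqrt(3)*sqrt(T))
p(l, Z) = sqrt(-25 + l)
38000 - p(M(A), -1*(-5)) = 38000 - sqrt(-25 + sqrt(3)*sqrt(-13/28)) = 38000 - sqrt(-25 + sqrt(3)*(I*sqrt(91)/14)) = 38000 - sqrt(-25 + I*sqrt(273)/14)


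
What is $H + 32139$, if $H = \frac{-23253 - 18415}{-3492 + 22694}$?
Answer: $\frac{308545705}{9601} \approx 32137.0$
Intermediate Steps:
$H = - \frac{20834}{9601}$ ($H = - \frac{41668}{19202} = \left(-41668\right) \frac{1}{19202} = - \frac{20834}{9601} \approx -2.17$)
$H + 32139 = - \frac{20834}{9601} + 32139 = \frac{308545705}{9601}$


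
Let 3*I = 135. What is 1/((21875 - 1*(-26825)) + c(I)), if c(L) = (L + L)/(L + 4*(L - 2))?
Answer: 217/10567990 ≈ 2.0534e-5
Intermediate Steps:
I = 45 (I = (1/3)*135 = 45)
c(L) = 2*L/(-8 + 5*L) (c(L) = (2*L)/(L + 4*(-2 + L)) = (2*L)/(L + (-8 + 4*L)) = (2*L)/(-8 + 5*L) = 2*L/(-8 + 5*L))
1/((21875 - 1*(-26825)) + c(I)) = 1/((21875 - 1*(-26825)) + 2*45/(-8 + 5*45)) = 1/((21875 + 26825) + 2*45/(-8 + 225)) = 1/(48700 + 2*45/217) = 1/(48700 + 2*45*(1/217)) = 1/(48700 + 90/217) = 1/(10567990/217) = 217/10567990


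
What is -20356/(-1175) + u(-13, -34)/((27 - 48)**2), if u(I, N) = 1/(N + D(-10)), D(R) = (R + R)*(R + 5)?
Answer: 592482911/34199550 ≈ 17.324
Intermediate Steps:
D(R) = 2*R*(5 + R) (D(R) = (2*R)*(5 + R) = 2*R*(5 + R))
u(I, N) = 1/(100 + N) (u(I, N) = 1/(N + 2*(-10)*(5 - 10)) = 1/(N + 2*(-10)*(-5)) = 1/(N + 100) = 1/(100 + N))
-20356/(-1175) + u(-13, -34)/((27 - 48)**2) = -20356/(-1175) + 1/((100 - 34)*((27 - 48)**2)) = -20356*(-1/1175) + 1/(66*((-21)**2)) = 20356/1175 + (1/66)/441 = 20356/1175 + (1/66)*(1/441) = 20356/1175 + 1/29106 = 592482911/34199550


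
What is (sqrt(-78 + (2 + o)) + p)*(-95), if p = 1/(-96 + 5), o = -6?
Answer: 95/91 - 95*I*sqrt(82) ≈ 1.044 - 860.26*I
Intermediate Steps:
p = -1/91 (p = 1/(-91) = -1/91 ≈ -0.010989)
(sqrt(-78 + (2 + o)) + p)*(-95) = (sqrt(-78 + (2 - 6)) - 1/91)*(-95) = (sqrt(-78 - 4) - 1/91)*(-95) = (sqrt(-82) - 1/91)*(-95) = (I*sqrt(82) - 1/91)*(-95) = (-1/91 + I*sqrt(82))*(-95) = 95/91 - 95*I*sqrt(82)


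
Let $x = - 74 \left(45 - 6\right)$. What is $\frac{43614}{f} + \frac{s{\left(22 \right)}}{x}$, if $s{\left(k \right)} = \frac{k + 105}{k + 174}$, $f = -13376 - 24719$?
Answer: $- \frac{24675358849}{21548665320} \approx -1.1451$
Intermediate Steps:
$f = -38095$ ($f = -13376 - 24719 = -38095$)
$s{\left(k \right)} = \frac{105 + k}{174 + k}$
$x = -2886$ ($x = \left(-74\right) 39 = -2886$)
$\frac{43614}{f} + \frac{s{\left(22 \right)}}{x} = \frac{43614}{-38095} + \frac{\frac{1}{174 + 22} \left(105 + 22\right)}{-2886} = 43614 \left(- \frac{1}{38095}\right) + \frac{1}{196} \cdot 127 \left(- \frac{1}{2886}\right) = - \frac{43614}{38095} + \frac{1}{196} \cdot 127 \left(- \frac{1}{2886}\right) = - \frac{43614}{38095} + \frac{127}{196} \left(- \frac{1}{2886}\right) = - \frac{43614}{38095} - \frac{127}{565656} = - \frac{24675358849}{21548665320}$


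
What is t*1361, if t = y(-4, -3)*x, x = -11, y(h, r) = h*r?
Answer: -179652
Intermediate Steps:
t = -132 (t = -4*(-3)*(-11) = 12*(-11) = -132)
t*1361 = -132*1361 = -179652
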